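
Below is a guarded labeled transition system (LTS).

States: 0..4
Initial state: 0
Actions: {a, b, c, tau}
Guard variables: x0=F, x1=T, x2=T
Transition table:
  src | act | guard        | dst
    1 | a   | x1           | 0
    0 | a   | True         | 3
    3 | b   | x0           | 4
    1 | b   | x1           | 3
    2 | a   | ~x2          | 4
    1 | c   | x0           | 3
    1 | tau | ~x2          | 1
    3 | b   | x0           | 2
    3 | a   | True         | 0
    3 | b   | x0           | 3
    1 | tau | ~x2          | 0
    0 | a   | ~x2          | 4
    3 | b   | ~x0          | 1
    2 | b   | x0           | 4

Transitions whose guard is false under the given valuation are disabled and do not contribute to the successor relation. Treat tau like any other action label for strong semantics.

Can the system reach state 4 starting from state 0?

Answer: UNREACHABLE

Working:
Guard filter leaves 5 enabled edge(s).
depth 0: {0}
depth 1: {3}  total {0,3}
depth 2: {1}  total {0,1,3}
Reach set: {0,1,3}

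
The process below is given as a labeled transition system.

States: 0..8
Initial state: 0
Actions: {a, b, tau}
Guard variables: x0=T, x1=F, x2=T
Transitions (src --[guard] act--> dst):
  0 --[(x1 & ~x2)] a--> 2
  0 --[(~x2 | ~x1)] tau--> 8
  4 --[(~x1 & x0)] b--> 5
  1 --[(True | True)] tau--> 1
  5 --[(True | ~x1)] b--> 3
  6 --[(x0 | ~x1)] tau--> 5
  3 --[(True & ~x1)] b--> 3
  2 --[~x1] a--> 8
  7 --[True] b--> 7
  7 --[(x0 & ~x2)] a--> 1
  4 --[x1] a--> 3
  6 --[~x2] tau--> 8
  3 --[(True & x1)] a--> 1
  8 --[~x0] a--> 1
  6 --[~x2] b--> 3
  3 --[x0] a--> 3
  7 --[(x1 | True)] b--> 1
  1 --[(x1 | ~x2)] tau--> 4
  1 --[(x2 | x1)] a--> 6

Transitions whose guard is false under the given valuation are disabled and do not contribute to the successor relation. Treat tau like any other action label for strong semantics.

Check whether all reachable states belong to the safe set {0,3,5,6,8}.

Safe = {0,3,5,6,8}
Reachable = {0,8}
  0: ok
  8: ok

Answer: INVARIANT HOLDS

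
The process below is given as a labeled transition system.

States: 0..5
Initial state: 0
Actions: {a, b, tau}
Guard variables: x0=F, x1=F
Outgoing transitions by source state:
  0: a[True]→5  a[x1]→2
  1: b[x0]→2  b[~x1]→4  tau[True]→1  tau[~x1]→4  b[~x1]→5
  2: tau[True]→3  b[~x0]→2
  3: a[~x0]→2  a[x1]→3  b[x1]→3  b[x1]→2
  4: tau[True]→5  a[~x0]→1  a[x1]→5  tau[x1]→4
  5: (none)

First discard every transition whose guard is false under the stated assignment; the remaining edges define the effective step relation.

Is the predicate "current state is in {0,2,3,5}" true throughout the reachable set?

Answer: INVARIANT HOLDS

Trace:
Safe = {0,2,3,5}
Reachable = {0,5}
  0: safe
  5: safe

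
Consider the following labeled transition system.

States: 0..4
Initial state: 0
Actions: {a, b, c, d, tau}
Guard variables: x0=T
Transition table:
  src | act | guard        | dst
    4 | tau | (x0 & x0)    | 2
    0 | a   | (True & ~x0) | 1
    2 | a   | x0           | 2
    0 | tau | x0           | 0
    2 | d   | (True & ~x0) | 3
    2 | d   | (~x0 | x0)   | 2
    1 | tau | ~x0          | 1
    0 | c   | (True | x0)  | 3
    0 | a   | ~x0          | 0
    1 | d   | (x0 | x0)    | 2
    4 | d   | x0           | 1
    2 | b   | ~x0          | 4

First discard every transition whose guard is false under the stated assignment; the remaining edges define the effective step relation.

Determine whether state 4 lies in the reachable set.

After dropping false guards: 7 live edges.
L0 = {0}
L1 = {3}  now seen {0,3}
R = {0,3}

Answer: UNREACHABLE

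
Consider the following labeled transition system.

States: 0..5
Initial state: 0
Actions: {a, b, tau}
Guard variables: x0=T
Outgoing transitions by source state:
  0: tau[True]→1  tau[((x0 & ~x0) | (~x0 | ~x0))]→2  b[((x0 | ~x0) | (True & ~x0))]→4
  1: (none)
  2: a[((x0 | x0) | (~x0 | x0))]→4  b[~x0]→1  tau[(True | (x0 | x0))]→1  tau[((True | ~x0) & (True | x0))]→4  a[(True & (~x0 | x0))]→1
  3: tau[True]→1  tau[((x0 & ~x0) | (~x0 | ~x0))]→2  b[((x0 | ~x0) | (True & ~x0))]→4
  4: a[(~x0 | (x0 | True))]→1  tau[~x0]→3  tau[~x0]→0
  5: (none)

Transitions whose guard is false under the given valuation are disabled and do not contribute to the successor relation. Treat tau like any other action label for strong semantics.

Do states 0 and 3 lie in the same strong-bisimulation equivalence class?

Answer: BISIMILAR

Working:
Refine partition for ~:
  round 0: {{0,1,2,3,4,5}}
  round 1: {{0,3},{1,5},{2},{4}}
4 equivalence class(es) (converged in 2)
0∈{0,3}, 3∈{0,3}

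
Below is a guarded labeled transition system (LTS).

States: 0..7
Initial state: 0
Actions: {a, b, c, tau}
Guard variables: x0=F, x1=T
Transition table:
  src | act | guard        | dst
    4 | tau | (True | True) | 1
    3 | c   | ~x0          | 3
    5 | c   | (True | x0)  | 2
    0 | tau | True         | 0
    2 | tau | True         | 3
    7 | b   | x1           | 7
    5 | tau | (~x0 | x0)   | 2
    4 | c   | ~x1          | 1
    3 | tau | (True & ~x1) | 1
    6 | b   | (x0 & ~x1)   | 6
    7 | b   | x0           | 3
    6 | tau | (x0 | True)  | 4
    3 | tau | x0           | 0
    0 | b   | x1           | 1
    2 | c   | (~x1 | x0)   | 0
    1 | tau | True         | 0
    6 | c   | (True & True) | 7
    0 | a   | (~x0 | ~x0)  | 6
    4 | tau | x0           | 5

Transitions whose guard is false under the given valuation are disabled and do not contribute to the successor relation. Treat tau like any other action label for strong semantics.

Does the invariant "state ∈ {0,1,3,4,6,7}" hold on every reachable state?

Answer: INVARIANT HOLDS

Trace:
Safe = {0,1,3,4,6,7}
Reach set: {0,1,4,6,7}
  0: safe
  1: safe
  4: safe
  6: safe
  7: safe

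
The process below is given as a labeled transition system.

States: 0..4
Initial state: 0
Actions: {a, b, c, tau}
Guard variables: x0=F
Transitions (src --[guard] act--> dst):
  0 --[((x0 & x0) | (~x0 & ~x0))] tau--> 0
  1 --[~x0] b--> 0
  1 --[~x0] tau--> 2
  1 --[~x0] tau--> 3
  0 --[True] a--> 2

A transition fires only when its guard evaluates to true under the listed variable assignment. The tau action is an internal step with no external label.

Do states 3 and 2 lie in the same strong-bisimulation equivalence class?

Answer: BISIMILAR

Analysis:
Refine partition for ~:
  round 0: {{0,1,2,3,4}}
  round 1: {{0},{1},{2,3,4}}
Fixed point at round 2; 3 class(es).
3∈{2,3,4}, 2∈{2,3,4}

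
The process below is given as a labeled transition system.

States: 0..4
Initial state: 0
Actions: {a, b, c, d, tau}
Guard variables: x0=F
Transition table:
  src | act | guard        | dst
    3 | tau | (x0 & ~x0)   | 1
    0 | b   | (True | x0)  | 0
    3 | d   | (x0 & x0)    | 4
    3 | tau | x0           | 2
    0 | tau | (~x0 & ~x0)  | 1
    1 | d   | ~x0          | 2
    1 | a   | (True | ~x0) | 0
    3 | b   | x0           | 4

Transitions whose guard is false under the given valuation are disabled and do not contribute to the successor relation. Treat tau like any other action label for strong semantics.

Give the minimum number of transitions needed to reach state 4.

Answer: UNREACHABLE

Trace:
BFS to 4:
  Layer 0: {0}
  Layer 1: {1}
  Layer 2: {2}
4 never appears.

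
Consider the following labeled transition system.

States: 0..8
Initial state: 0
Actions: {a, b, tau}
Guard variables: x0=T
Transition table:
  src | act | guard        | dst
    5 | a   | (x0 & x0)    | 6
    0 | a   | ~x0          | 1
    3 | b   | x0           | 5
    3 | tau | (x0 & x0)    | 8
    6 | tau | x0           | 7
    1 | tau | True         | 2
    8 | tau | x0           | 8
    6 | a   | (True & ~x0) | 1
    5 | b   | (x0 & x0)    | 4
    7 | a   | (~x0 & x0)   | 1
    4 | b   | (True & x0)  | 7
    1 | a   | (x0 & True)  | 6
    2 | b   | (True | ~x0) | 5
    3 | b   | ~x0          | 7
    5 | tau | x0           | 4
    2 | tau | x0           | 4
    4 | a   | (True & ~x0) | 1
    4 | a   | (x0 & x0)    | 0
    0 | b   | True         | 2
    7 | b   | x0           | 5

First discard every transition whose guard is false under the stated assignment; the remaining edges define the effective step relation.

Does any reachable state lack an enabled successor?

Answer: DEADLOCK-FREE

Analysis:
Reach set: {0,2,4,5,6,7}
  0: b→2  [1 out]
  2: b→5  tau→4  [2 out]
  4: a→0  b→7  [2 out]
  5: a→6  b→4  tau→4  [3 out]
  6: tau→7  [1 out]
  7: b→5  [1 out]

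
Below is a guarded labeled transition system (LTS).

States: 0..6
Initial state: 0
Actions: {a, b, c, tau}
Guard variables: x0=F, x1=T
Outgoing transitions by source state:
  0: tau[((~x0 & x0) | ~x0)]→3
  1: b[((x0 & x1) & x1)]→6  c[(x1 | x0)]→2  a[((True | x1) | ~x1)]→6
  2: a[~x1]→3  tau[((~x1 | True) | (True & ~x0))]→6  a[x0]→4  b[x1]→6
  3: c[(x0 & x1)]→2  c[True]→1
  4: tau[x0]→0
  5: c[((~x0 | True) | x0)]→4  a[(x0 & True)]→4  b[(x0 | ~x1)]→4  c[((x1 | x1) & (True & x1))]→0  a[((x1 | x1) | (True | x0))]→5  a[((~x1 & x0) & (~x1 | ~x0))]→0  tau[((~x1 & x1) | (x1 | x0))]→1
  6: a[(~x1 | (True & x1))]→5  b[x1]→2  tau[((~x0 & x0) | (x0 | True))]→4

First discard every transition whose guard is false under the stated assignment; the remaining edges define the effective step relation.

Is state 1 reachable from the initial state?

13 transition(s) survive guard evaluation.
L0 = {0}
L1 = {3}  total {0,3}
L2 = {1}  total {0,1,3}
L3 = {2,6}  total {0,1,2,3,6}
L4 = {4,5}  total {0,1,2,3,4,5,6}
Reachable = {0,1,2,3,4,5,6}
trace reaching 1: tau·c

Answer: REACHABLE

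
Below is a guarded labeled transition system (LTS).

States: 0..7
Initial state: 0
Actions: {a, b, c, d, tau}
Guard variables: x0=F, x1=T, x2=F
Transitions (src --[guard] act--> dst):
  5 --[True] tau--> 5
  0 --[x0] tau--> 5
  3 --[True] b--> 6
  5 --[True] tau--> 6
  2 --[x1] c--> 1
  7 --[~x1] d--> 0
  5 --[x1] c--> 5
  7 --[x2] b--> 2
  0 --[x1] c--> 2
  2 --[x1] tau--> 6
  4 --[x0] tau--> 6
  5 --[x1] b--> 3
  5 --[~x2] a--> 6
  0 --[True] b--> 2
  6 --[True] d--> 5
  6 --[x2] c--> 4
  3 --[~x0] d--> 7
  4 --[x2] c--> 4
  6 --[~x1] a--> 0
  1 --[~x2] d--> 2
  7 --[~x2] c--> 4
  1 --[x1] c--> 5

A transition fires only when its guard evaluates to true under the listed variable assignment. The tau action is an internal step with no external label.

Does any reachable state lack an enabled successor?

Reach set: {0,1,2,3,4,5,6,7}
  0: b→2  c→2  [deg 2]
  1: c→5  d→2  [deg 2]
  2: c→1  tau→6  [deg 2]
  3: b→6  d→7  [deg 2]
  4: ∅  [deadlock]
  5: a→6  b→3  c→5  tau→5  tau→6  [deg 5]
  6: d→5  [deg 1]
  7: c→4  [deg 1]
Path to 4: c·c·c·b·d·c

Answer: DEADLOCK at state 4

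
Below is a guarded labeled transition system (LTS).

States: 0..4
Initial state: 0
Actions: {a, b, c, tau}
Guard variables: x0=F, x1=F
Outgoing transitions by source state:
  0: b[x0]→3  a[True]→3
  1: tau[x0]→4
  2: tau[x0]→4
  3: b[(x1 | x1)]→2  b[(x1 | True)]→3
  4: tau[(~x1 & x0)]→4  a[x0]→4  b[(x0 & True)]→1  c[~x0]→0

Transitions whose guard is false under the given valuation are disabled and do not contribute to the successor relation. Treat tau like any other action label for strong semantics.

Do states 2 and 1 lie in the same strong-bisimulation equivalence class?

Refine partition for ~:
  π0 = {{0,1,2,3,4}}
  π1 = {{0},{1,2},{3},{4}}
stable after 2 split(s): 4 block(s)
2∈{1,2}, 1∈{1,2}

Answer: BISIMILAR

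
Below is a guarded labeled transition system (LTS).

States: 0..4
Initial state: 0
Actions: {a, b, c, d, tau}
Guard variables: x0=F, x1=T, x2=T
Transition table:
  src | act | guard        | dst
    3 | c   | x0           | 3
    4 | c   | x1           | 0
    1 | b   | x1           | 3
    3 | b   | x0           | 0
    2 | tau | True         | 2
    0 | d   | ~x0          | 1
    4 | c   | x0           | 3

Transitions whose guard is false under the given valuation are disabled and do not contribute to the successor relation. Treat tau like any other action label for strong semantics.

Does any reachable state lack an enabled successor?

Answer: DEADLOCK at state 3

Analysis:
Reachable = {0,1,3}
  0: d→1  [1 exit(s)]
  1: b→3  [1 exit(s)]
  3: ∅  [no exit]
trace reaching 3: d·b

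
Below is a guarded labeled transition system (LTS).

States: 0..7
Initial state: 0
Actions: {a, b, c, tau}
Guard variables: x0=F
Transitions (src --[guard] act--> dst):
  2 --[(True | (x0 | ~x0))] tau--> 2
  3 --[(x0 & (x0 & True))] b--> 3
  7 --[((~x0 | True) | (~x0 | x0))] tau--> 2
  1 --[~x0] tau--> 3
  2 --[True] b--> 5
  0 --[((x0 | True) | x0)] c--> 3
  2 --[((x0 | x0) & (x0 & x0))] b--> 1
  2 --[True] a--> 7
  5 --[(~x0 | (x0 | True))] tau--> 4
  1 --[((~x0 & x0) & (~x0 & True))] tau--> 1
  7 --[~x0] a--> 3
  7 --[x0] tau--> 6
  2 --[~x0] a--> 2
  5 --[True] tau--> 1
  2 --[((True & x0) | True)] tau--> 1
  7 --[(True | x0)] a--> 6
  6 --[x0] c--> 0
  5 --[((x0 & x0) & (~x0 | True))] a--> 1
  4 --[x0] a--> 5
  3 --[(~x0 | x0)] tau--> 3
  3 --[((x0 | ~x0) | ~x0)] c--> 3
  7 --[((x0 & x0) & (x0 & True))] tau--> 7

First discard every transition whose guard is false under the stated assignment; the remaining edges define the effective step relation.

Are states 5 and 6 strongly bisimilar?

Refine partition for ~:
  round 0: {{0,1,2,3,4,5,6,7}}
  round 1: {{0},{1,5},{2},{3},{4,6},{7}}
  round 2: {{0},{1},{2},{3},{4,6},{5},{7}}
7 equivalence class(es) (converged in 3)
class of 5: {5}; class of 6: {4,6}

Answer: NOT BISIMILAR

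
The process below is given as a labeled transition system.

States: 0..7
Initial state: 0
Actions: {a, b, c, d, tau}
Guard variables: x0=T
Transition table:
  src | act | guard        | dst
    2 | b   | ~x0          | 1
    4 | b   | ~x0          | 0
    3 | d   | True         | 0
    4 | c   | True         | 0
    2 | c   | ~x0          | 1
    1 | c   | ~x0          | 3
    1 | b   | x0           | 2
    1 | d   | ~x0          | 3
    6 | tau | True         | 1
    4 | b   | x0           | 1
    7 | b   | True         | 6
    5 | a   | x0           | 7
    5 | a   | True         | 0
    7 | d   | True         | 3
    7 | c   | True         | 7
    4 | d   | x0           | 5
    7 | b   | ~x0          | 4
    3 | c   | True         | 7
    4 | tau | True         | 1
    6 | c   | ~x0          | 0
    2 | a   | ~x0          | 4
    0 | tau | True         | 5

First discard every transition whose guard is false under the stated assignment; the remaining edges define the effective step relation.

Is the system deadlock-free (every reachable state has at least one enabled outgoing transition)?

Answer: DEADLOCK at state 2

Working:
R = {0,1,2,3,5,6,7}
  0: tau→5  [deg 1]
  1: b→2  [deg 1]
  2: ∅  [no exit]
  3: c→7  d→0  [deg 2]
  5: a→0  a→7  [deg 2]
  6: tau→1  [deg 1]
  7: b→6  c→7  d→3  [deg 3]
witness 2: tau·a·b·tau·b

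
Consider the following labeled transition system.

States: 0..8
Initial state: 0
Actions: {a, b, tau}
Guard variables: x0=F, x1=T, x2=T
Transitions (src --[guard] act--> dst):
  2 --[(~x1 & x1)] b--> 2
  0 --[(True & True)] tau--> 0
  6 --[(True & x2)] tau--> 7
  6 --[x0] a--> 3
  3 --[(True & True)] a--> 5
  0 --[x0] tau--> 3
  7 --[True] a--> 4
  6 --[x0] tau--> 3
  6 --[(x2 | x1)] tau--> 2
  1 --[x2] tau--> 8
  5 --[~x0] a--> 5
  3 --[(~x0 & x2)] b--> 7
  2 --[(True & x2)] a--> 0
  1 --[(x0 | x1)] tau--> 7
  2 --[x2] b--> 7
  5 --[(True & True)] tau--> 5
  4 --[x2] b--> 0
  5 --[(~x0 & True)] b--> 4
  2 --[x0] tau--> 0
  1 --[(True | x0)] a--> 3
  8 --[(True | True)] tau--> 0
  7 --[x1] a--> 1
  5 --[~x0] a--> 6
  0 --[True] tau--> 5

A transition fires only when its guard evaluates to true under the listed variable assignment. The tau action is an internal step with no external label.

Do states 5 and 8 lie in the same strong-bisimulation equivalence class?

Answer: NOT BISIMILAR

Trace:
Bisimulation quotient by refinement:
  π0 = {{0,1,2,3,4,5,6,7,8}}
  π1 = {{0,6,8},{1},{2,3},{4},{5},{7}}
  π2 = {{0},{1},{2},{3},{4},{5},{6},{7},{8}}
Fixed point at round 3; 9 class(es).
[5]={5}  [8]={8}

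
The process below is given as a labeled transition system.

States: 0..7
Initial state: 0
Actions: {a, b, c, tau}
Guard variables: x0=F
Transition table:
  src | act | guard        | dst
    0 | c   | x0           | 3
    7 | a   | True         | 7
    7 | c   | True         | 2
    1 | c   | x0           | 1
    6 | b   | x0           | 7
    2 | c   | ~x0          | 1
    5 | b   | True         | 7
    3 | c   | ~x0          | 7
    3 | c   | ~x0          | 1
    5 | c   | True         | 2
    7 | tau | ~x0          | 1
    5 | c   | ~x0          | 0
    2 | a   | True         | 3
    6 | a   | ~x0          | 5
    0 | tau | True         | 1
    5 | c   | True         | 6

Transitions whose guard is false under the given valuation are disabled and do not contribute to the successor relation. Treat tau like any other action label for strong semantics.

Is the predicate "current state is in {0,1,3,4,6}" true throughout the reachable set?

Answer: INVARIANT HOLDS

Trace:
Safe = {0,1,3,4,6}
Reach set: {0,1}
  0: ok
  1: ok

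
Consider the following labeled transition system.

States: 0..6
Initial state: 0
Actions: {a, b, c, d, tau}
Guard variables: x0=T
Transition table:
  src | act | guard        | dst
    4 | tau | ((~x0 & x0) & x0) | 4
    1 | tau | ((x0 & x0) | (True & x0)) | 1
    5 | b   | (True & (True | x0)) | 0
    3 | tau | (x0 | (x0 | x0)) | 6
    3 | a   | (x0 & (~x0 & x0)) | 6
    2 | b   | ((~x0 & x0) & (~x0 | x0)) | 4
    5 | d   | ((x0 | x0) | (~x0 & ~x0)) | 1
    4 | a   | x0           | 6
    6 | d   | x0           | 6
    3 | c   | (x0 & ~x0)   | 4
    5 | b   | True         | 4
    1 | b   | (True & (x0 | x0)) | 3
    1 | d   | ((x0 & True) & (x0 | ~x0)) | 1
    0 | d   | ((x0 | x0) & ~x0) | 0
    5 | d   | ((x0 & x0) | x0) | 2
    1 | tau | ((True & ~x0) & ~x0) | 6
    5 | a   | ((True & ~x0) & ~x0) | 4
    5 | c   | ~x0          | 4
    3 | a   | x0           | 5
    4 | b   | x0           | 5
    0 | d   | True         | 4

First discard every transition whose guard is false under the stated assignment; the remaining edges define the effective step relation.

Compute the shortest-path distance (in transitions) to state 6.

Answer: 2

Trace:
BFS to 6:
  L0 = {0}
  L1 = {4}
  L2 = {5,6}
depth(6)=2, e.g. d·a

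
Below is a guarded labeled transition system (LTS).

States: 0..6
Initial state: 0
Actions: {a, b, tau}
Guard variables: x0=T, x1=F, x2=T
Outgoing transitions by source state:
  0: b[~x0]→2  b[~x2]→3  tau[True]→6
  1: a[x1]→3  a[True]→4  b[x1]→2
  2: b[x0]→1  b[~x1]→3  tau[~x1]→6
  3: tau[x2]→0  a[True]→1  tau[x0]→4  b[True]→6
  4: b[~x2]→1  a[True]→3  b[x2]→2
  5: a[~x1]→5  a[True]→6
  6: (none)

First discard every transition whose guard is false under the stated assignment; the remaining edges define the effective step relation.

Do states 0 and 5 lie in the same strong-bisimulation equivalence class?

Answer: NOT BISIMILAR

Analysis:
Bisimulation quotient by refinement:
  P[0] = {{0,1,2,3,4,5,6}}
  P[1] = {{0},{1,5},{2},{3},{4},{6}}
  P[2] = {{0},{1},{2},{3},{4},{5},{6}}
7 equivalence class(es) (converged in 3)
0∈{0}, 5∈{5}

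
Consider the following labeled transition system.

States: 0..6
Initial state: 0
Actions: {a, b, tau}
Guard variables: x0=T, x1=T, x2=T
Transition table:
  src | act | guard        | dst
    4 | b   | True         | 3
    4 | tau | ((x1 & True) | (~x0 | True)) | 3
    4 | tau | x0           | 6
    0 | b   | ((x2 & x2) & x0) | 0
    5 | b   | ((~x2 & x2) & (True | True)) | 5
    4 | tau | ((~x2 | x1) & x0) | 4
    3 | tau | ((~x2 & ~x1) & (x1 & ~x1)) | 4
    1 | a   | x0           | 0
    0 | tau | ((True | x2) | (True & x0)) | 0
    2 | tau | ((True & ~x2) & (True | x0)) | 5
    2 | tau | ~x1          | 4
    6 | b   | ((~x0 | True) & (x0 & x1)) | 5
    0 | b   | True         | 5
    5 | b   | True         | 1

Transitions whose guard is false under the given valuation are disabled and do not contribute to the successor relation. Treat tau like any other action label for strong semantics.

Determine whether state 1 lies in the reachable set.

Answer: REACHABLE

Working:
After dropping false guards: 10 live edges.
L0 = {0}
L1 = {5}  total {0,5}
L2 = {1}  total {0,1,5}
Reachable = {0,1,5}
trace reaching 1: b·b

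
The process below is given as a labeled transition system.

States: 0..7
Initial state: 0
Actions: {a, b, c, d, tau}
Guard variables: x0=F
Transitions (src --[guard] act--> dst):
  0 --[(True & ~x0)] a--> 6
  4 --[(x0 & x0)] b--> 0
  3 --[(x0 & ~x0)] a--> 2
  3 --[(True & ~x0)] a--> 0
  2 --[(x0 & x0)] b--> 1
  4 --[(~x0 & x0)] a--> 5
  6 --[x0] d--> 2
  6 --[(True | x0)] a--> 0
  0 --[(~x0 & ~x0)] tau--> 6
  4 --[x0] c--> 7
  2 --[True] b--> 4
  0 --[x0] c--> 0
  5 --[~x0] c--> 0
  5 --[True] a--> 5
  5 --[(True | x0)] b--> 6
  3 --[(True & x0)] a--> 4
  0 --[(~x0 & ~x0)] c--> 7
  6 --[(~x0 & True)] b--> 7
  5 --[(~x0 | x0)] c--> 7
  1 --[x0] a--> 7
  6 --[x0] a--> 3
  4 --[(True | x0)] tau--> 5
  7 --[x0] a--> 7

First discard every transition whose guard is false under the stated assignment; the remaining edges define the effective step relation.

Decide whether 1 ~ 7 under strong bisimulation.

Answer: BISIMILAR

Working:
Compute ~ classes (split until stable):
  P[0] = {{0,1,2,3,4,5,6,7}}
  P[1] = {{0},{1,7},{2},{3},{4},{5},{6}}
stable after 2 split(s): 7 block(s)
1∈{1,7}, 7∈{1,7}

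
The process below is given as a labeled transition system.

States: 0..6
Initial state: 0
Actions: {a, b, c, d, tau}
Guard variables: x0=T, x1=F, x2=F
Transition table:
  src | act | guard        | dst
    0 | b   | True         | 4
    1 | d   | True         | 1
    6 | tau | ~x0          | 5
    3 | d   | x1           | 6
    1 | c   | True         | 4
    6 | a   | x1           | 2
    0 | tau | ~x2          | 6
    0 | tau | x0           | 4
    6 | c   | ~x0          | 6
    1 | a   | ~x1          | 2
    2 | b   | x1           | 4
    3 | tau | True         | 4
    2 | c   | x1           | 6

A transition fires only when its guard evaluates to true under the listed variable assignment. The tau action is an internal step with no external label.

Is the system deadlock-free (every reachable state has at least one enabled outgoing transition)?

Reachable = {0,4,6}
  0: b→4  tau→4  tau→6  [3 exit(s)]
  4: ∅  [no exit]
  6: ∅  [no exit]
trace reaching 4: b

Answer: DEADLOCK at state 4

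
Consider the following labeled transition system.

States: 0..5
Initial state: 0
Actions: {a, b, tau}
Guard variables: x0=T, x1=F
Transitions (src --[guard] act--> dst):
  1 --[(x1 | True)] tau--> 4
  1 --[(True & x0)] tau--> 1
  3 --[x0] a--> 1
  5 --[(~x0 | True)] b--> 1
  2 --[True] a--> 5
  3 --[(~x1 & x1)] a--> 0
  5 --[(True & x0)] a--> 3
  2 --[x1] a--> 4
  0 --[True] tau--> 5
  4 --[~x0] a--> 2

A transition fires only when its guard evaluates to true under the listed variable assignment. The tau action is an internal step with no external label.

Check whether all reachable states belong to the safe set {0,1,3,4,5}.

Inv-set: {0,1,3,4,5}
R = {0,1,3,4,5}
  0: safe
  1: safe
  3: safe
  4: safe
  5: safe

Answer: INVARIANT HOLDS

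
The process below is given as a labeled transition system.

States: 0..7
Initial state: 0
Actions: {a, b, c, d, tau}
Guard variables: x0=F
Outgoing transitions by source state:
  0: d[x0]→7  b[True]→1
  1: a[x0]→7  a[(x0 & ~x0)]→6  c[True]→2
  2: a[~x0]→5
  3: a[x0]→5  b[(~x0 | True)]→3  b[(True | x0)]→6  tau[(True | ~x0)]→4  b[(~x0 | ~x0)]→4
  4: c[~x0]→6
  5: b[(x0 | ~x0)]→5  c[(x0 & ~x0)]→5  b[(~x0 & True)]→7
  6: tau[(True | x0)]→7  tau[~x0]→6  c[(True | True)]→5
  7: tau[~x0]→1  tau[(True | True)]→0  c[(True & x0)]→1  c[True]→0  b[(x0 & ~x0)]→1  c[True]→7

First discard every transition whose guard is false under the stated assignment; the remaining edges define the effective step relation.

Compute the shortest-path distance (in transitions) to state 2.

Answer: 2

Trace:
Layered search for 2:
  L0 = {0}
  L1 = {1}
  L2 = {2}
2 enters at depth 2; path b·c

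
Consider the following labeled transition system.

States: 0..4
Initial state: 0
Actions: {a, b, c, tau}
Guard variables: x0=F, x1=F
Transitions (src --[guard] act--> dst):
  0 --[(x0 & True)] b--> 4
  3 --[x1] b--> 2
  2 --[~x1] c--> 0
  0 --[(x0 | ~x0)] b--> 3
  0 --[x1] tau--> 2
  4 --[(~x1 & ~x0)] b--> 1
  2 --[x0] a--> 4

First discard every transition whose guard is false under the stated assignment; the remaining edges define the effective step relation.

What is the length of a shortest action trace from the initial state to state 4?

Layered search for 4:
  L0 = {0}
  L1 = {3}
4 never appears.

Answer: UNREACHABLE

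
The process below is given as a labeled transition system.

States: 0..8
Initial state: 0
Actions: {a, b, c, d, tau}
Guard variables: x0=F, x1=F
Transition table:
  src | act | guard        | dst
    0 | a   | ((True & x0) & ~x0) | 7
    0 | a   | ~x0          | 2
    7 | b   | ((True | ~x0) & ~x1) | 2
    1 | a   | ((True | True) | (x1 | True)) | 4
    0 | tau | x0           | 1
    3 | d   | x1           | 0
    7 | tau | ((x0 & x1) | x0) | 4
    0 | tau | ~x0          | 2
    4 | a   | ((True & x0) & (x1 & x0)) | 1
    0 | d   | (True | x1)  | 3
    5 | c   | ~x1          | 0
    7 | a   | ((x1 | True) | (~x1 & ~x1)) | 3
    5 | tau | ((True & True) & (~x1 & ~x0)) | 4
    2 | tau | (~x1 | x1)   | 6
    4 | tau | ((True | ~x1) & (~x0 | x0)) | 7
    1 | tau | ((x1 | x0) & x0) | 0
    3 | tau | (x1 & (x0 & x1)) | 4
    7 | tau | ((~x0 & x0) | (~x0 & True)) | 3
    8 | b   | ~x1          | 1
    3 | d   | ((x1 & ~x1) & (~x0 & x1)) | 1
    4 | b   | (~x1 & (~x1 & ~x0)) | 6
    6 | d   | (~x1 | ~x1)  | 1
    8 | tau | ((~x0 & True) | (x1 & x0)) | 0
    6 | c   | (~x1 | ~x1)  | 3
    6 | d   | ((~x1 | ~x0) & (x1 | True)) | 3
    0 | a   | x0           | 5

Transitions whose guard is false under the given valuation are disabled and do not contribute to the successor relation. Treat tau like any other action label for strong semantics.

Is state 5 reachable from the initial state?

Answer: UNREACHABLE

Trace:
17 transition(s) survive guard evaluation.
L0 = {0}
L1 = {2,3}  cumulative {0,2,3}
L2 = {6}  cumulative {0,2,3,6}
L3 = {1}  cumulative {0,1,2,3,6}
L4 = {4}  cumulative {0,1,2,3,4,6}
L5 = {7}  cumulative {0,1,2,3,4,6,7}
Reachable = {0,1,2,3,4,6,7}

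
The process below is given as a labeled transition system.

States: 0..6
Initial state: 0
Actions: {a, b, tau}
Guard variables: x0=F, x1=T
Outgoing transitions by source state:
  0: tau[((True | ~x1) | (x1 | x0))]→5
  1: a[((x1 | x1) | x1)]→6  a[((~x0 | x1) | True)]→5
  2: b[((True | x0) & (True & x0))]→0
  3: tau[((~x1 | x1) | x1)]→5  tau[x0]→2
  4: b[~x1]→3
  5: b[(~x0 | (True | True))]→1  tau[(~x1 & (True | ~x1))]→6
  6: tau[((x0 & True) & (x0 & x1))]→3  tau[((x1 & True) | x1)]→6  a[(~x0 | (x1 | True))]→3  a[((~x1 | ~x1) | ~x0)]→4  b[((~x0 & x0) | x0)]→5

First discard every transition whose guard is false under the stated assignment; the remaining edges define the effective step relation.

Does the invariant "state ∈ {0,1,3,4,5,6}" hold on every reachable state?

Inv-set: {0,1,3,4,5,6}
R = {0,1,3,4,5,6}
  0: ok
  1: ok
  3: ok
  4: ok
  5: ok
  6: ok

Answer: INVARIANT HOLDS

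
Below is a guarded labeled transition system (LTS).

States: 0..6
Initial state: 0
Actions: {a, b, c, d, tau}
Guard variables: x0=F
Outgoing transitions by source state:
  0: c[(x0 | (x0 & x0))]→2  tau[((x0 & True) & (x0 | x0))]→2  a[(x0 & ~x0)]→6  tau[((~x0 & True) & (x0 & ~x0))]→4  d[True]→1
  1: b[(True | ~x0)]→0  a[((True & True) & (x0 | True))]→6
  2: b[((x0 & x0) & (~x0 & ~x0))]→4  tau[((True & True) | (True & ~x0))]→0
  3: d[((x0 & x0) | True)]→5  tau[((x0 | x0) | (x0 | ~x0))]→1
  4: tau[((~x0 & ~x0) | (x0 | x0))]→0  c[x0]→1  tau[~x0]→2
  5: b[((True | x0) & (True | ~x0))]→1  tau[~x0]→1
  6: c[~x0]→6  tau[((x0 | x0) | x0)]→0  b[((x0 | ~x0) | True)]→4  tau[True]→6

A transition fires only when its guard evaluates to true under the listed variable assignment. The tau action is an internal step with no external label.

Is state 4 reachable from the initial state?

Answer: REACHABLE

Trace:
13 transition(s) survive guard evaluation.
L0 = {0}
L1 = {1}  total {0,1}
L2 = {6}  total {0,1,6}
L3 = {4}  total {0,1,4,6}
L4 = {2}  total {0,1,2,4,6}
Reachable = {0,1,2,4,6}
Path to 4: d·a·b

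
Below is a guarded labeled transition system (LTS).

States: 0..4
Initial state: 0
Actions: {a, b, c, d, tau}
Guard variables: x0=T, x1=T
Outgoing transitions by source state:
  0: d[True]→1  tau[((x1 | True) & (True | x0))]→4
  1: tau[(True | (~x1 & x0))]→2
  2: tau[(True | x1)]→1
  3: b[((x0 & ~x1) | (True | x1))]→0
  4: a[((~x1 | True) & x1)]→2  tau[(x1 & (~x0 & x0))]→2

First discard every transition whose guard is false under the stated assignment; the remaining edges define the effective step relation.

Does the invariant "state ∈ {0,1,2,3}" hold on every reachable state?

Answer: INVARIANT VIOLATED at state 4

Working:
Inv-set: {0,1,2,3}
R = {0,1,2,4}
  0: ✓
  1: ✓
  2: ✓
  4: outside
counterexample path to 4: tau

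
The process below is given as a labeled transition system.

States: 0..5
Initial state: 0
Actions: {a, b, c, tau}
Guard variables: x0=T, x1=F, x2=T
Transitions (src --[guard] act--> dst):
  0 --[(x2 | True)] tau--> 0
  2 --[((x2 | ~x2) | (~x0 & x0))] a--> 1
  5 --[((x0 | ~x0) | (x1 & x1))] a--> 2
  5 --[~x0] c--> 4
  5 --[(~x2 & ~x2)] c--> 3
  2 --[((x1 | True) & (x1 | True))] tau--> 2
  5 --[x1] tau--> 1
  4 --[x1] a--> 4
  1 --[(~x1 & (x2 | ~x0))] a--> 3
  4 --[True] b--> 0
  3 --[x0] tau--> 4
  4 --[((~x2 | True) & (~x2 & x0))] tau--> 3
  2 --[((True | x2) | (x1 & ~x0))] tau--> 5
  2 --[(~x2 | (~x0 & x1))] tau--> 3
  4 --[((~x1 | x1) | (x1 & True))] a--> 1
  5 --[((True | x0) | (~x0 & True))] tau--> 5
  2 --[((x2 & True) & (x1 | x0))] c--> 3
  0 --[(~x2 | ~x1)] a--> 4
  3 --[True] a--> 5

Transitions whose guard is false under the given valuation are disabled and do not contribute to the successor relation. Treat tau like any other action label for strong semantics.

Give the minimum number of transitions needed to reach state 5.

Answer: 4

Working:
Breadth-first toward 5:
  L0 = {0}
  L1 = {4}
  L2 = {1}
  L3 = {3}
  L4 = {5}
first hit 5 at d=4 via a·a·a·a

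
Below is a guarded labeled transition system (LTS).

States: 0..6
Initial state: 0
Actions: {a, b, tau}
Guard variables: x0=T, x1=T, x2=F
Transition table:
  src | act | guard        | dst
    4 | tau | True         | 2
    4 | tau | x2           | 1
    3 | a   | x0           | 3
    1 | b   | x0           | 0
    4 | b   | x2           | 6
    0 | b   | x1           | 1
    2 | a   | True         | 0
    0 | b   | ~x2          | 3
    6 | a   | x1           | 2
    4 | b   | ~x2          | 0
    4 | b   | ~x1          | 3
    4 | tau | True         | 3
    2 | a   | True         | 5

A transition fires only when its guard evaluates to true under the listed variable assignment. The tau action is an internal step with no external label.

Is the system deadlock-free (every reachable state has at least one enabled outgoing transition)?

R = {0,1,3}
  0: b→1  b→3  [deg 2]
  1: b→0  [deg 1]
  3: a→3  [deg 1]

Answer: DEADLOCK-FREE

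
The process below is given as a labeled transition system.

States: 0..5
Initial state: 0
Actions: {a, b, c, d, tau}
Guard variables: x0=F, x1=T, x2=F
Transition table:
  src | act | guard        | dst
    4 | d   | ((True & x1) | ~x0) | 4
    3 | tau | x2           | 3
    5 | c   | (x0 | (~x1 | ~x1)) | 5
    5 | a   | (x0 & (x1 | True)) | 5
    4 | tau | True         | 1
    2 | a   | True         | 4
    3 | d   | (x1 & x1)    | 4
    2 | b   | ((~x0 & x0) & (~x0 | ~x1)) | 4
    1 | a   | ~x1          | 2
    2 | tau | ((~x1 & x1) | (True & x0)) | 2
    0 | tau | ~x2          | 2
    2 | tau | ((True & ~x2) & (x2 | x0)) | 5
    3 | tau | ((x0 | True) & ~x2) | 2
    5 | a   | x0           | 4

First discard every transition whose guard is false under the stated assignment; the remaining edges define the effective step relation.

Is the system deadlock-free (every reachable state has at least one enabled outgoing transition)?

Answer: DEADLOCK at state 1

Working:
Reachable = {0,1,2,4}
  0: tau→2  [1 out]
  1: ∅  [deadlock]
  2: a→4  [1 out]
  4: d→4  tau→1  [2 out]
Path to 1: tau·a·tau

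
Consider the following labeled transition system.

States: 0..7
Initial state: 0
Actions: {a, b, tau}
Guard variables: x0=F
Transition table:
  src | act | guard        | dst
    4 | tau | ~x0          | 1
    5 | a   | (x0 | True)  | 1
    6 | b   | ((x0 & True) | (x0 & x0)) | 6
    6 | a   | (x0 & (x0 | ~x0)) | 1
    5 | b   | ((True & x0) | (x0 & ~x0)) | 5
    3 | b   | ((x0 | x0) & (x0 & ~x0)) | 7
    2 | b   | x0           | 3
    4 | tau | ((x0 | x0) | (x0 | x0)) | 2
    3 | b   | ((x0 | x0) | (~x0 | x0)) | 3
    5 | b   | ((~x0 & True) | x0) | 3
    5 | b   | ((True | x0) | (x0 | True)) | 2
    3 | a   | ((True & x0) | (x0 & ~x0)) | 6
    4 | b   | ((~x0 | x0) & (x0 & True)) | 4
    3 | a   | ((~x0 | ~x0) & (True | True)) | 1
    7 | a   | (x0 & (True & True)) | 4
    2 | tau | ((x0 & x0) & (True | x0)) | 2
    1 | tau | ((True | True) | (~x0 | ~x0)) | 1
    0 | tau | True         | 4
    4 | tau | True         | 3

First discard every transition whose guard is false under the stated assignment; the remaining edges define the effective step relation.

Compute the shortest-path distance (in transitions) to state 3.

Answer: 2

Working:
Breadth-first toward 3:
  Layer 0: {0}
  Layer 1: {4}
  Layer 2: {1,3}
depth(3)=2, e.g. tau·tau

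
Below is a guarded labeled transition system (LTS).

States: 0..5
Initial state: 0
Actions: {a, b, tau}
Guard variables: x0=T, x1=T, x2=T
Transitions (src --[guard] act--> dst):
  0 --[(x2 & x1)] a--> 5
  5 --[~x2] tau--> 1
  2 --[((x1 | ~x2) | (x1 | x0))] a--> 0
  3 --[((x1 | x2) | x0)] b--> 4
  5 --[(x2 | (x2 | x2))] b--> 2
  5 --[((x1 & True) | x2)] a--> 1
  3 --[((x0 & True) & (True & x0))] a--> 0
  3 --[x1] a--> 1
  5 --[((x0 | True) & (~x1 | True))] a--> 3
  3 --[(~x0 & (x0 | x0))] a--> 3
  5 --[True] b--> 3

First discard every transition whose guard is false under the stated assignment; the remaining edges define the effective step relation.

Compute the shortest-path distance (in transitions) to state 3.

Answer: 2

Analysis:
Breadth-first toward 3:
  Layer 0: {0}
  Layer 1: {5}
  Layer 2: {1,2,3}
3 enters at depth 2; path a·a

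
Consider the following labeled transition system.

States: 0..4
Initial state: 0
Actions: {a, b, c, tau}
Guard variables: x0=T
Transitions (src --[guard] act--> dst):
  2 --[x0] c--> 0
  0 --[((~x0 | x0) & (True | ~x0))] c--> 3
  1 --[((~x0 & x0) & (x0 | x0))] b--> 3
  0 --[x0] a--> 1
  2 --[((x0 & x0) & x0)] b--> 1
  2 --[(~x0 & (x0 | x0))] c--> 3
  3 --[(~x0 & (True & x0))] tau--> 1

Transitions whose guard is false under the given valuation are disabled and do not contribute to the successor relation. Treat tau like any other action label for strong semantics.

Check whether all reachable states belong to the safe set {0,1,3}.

Inv-set: {0,1,3}
R = {0,1,3}
  0: ok
  1: ok
  3: ok

Answer: INVARIANT HOLDS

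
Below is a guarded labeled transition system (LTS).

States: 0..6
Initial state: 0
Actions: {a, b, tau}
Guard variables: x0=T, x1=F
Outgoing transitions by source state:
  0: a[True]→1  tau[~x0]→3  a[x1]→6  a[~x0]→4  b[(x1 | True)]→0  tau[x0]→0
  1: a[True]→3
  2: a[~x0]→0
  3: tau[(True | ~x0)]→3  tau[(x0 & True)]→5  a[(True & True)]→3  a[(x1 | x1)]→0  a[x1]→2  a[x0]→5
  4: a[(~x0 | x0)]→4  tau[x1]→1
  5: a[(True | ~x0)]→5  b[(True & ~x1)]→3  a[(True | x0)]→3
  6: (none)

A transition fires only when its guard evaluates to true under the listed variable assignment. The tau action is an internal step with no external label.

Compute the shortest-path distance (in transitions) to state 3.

Answer: 2

Working:
BFS to 3:
  depth 0: {0}
  depth 1: {1}
  depth 2: {3}
3 enters at depth 2; path a·a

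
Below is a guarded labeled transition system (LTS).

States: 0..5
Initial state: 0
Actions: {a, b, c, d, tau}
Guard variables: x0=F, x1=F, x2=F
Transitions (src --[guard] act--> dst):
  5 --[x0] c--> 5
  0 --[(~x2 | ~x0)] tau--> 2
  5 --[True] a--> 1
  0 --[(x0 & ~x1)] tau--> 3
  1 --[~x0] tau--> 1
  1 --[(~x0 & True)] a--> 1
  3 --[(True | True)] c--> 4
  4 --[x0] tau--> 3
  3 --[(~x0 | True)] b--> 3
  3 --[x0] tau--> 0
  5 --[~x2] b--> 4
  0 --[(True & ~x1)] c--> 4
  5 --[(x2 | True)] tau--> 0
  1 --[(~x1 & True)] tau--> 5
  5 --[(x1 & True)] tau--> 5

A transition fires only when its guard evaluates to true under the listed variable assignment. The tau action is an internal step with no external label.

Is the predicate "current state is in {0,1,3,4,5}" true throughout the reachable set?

Answer: INVARIANT VIOLATED at state 2

Working:
Safe = {0,1,3,4,5}
R = {0,2,4}
  0: ✓
  2: ✗ unsafe
  4: ✓
counterexample path to 2: tau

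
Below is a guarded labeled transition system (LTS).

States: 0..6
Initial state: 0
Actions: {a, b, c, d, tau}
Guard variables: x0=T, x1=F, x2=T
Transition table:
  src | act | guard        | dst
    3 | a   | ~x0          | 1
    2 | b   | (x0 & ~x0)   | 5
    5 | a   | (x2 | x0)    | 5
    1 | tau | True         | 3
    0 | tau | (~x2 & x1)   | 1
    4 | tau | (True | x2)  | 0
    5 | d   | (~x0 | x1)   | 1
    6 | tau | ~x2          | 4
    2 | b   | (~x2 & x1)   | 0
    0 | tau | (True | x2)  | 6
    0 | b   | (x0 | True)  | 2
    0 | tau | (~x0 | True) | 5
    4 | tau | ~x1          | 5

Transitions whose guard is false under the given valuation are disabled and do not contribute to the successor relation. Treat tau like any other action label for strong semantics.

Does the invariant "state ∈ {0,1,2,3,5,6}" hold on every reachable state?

Inv-set: {0,1,2,3,5,6}
Reach set: {0,2,5,6}
  0: ✓
  2: ✓
  5: ✓
  6: ✓

Answer: INVARIANT HOLDS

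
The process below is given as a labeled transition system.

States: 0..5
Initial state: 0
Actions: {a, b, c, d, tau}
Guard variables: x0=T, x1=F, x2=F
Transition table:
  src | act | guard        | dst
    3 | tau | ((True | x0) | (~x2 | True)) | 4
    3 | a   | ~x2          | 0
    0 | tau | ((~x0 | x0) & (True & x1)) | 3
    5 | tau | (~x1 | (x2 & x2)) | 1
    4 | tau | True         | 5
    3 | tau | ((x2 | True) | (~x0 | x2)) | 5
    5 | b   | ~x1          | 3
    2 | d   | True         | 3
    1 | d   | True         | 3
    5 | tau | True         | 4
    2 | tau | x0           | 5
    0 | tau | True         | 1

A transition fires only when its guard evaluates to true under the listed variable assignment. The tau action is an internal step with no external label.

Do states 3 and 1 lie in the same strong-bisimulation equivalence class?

Refine partition for ~:
  round 0: {{0,1,2,3,4,5}}
  round 1: {{0,4},{1},{2},{3},{5}}
  round 2: {{0},{1},{2},{3},{4},{5}}
stable after 3 split(s): 6 block(s)
3∈{3}, 1∈{1}

Answer: NOT BISIMILAR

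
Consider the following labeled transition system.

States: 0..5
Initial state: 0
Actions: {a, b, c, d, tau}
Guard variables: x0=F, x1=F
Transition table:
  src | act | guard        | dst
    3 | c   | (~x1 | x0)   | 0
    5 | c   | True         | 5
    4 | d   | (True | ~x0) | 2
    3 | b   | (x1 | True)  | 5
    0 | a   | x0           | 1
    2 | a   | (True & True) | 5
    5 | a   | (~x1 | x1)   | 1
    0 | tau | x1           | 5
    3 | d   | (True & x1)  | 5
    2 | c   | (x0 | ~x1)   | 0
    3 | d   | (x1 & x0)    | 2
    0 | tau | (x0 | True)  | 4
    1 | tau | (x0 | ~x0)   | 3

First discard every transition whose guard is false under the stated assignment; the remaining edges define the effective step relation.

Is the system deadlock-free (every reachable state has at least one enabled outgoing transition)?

Reachable = {0,1,2,3,4,5}
  0: tau→4  [deg 1]
  1: tau→3  [deg 1]
  2: a→5  c→0  [deg 2]
  3: b→5  c→0  [deg 2]
  4: d→2  [deg 1]
  5: a→1  c→5  [deg 2]

Answer: DEADLOCK-FREE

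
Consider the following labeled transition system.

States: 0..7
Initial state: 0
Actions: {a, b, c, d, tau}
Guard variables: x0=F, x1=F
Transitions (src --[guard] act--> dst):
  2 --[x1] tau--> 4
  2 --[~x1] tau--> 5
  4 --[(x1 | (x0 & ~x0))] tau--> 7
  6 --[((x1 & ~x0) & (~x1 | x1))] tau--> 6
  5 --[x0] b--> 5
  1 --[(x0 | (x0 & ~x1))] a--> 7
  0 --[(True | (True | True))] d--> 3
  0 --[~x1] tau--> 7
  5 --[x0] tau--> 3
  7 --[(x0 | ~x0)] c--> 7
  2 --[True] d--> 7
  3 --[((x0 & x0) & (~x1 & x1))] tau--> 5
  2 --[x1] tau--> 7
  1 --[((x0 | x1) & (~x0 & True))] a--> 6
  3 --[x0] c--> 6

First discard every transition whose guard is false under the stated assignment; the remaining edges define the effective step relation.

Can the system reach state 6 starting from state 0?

Answer: UNREACHABLE

Analysis:
After dropping false guards: 5 live edges.
depth 0: {0}
depth 1: {3,7}  now seen {0,3,7}
R = {0,3,7}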